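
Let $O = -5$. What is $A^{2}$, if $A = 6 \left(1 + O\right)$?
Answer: $576$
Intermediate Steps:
$A = -24$ ($A = 6 \left(1 - 5\right) = 6 \left(-4\right) = -24$)
$A^{2} = \left(-24\right)^{2} = 576$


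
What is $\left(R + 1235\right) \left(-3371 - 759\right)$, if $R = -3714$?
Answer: $10238270$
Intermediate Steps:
$\left(R + 1235\right) \left(-3371 - 759\right) = \left(-3714 + 1235\right) \left(-3371 - 759\right) = \left(-2479\right) \left(-4130\right) = 10238270$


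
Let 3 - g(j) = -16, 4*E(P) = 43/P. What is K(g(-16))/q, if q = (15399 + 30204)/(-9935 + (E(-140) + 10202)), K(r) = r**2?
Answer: 53961197/25537680 ≈ 2.1130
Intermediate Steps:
E(P) = 43/(4*P) (E(P) = (43/P)/4 = 43/(4*P))
g(j) = 19 (g(j) = 3 - 1*(-16) = 3 + 16 = 19)
q = 25537680/149477 (q = (15399 + 30204)/(-9935 + ((43/4)/(-140) + 10202)) = 45603/(-9935 + ((43/4)*(-1/140) + 10202)) = 45603/(-9935 + (-43/560 + 10202)) = 45603/(-9935 + 5713077/560) = 45603/(149477/560) = 45603*(560/149477) = 25537680/149477 ≈ 170.85)
K(g(-16))/q = 19**2/(25537680/149477) = 361*(149477/25537680) = 53961197/25537680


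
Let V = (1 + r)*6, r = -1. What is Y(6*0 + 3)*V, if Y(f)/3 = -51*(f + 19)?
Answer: 0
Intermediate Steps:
V = 0 (V = (1 - 1)*6 = 0*6 = 0)
Y(f) = -2907 - 153*f (Y(f) = 3*(-51*(f + 19)) = 3*(-51*(19 + f)) = 3*(-969 - 51*f) = -2907 - 153*f)
Y(6*0 + 3)*V = (-2907 - 153*(6*0 + 3))*0 = (-2907 - 153*(0 + 3))*0 = (-2907 - 153*3)*0 = (-2907 - 459)*0 = -3366*0 = 0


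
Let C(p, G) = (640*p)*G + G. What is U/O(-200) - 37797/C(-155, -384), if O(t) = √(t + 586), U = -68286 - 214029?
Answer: -12599/12697472 - 282315*√386/386 ≈ -14369.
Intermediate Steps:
U = -282315
C(p, G) = G + 640*G*p (C(p, G) = 640*G*p + G = G + 640*G*p)
O(t) = √(586 + t)
U/O(-200) - 37797/C(-155, -384) = -282315/√(586 - 200) - 37797*(-1/(384*(1 + 640*(-155)))) = -282315*√386/386 - 37797*(-1/(384*(1 - 99200))) = -282315*√386/386 - 37797/((-384*(-99199))) = -282315*√386/386 - 37797/38092416 = -282315*√386/386 - 37797*1/38092416 = -282315*√386/386 - 12599/12697472 = -12599/12697472 - 282315*√386/386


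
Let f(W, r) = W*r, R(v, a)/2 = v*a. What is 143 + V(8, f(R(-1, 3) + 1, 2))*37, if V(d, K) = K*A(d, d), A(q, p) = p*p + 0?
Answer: -23537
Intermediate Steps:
R(v, a) = 2*a*v (R(v, a) = 2*(v*a) = 2*(a*v) = 2*a*v)
A(q, p) = p² (A(q, p) = p² + 0 = p²)
V(d, K) = K*d²
143 + V(8, f(R(-1, 3) + 1, 2))*37 = 143 + (((2*3*(-1) + 1)*2)*8²)*37 = 143 + (((-6 + 1)*2)*64)*37 = 143 + (-5*2*64)*37 = 143 - 10*64*37 = 143 - 640*37 = 143 - 23680 = -23537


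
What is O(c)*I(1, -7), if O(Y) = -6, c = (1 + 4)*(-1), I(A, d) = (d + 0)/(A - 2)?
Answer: -42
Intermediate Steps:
I(A, d) = d/(-2 + A)
c = -5 (c = 5*(-1) = -5)
O(c)*I(1, -7) = -(-42)/(-2 + 1) = -(-42)/(-1) = -(-42)*(-1) = -6*7 = -42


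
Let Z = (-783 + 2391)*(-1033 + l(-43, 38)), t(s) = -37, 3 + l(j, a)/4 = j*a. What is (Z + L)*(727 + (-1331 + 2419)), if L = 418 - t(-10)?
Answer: -22124474295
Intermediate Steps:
l(j, a) = -12 + 4*a*j (l(j, a) = -12 + 4*(j*a) = -12 + 4*(a*j) = -12 + 4*a*j)
Z = -12190248 (Z = (-783 + 2391)*(-1033 + (-12 + 4*38*(-43))) = 1608*(-1033 + (-12 - 6536)) = 1608*(-1033 - 6548) = 1608*(-7581) = -12190248)
L = 455 (L = 418 - 1*(-37) = 418 + 37 = 455)
(Z + L)*(727 + (-1331 + 2419)) = (-12190248 + 455)*(727 + (-1331 + 2419)) = -12189793*(727 + 1088) = -12189793*1815 = -22124474295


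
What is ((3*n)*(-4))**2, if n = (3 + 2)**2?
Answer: 90000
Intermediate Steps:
n = 25 (n = 5**2 = 25)
((3*n)*(-4))**2 = ((3*25)*(-4))**2 = (75*(-4))**2 = (-300)**2 = 90000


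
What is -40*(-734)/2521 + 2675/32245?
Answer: 190691375/16257929 ≈ 11.729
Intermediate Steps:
-40*(-734)/2521 + 2675/32245 = 29360*(1/2521) + 2675*(1/32245) = 29360/2521 + 535/6449 = 190691375/16257929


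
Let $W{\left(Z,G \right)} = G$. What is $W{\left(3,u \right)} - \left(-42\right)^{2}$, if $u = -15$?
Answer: $-1779$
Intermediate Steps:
$W{\left(3,u \right)} - \left(-42\right)^{2} = -15 - \left(-42\right)^{2} = -15 - 1764 = -1779$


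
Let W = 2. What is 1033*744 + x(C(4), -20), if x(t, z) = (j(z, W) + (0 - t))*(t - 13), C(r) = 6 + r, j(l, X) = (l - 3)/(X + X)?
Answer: 3074397/4 ≈ 7.6860e+5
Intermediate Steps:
j(l, X) = (-3 + l)/(2*X) (j(l, X) = (-3 + l)/((2*X)) = (-3 + l)*(1/(2*X)) = (-3 + l)/(2*X))
x(t, z) = (-13 + t)*(-¾ - t + z/4) (x(t, z) = ((½)*(-3 + z)/2 + (0 - t))*(t - 13) = ((½)*(½)*(-3 + z) - t)*(-13 + t) = ((-¾ + z/4) - t)*(-13 + t) = (-¾ - t + z/4)*(-13 + t) = (-13 + t)*(-¾ - t + z/4))
1033*744 + x(C(4), -20) = 1033*744 + (39/4 - (6 + 4)² - 13/4*(-20) + 49*(6 + 4)/4 + (¼)*(6 + 4)*(-20)) = 768552 + (39/4 - 1*10² + 65 + (49/4)*10 + (¼)*10*(-20)) = 768552 + (39/4 - 1*100 + 65 + 245/2 - 50) = 768552 + (39/4 - 100 + 65 + 245/2 - 50) = 768552 + 189/4 = 3074397/4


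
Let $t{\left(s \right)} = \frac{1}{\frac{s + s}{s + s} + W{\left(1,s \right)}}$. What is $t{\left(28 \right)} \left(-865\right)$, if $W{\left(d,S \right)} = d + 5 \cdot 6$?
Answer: $- \frac{865}{32} \approx -27.031$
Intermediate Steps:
$W{\left(d,S \right)} = 30 + d$ ($W{\left(d,S \right)} = d + 30 = 30 + d$)
$t{\left(s \right)} = \frac{1}{32}$ ($t{\left(s \right)} = \frac{1}{\frac{s + s}{s + s} + \left(30 + 1\right)} = \frac{1}{\frac{2 s}{2 s} + 31} = \frac{1}{2 s \frac{1}{2 s} + 31} = \frac{1}{1 + 31} = \frac{1}{32}$)
$t{\left(28 \right)} \left(-865\right) = \frac{1}{32} \left(-865\right) = - \frac{865}{32}$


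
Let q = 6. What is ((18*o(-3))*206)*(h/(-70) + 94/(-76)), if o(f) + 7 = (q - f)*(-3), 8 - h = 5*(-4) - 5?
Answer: 143217792/665 ≈ 2.1537e+5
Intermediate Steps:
h = 33 (h = 8 - (5*(-4) - 5) = 8 - (-20 - 5) = 8 - 1*(-25) = 8 + 25 = 33)
o(f) = -25 + 3*f (o(f) = -7 + (6 - f)*(-3) = -7 + (-18 + 3*f) = -25 + 3*f)
((18*o(-3))*206)*(h/(-70) + 94/(-76)) = ((18*(-25 + 3*(-3)))*206)*(33/(-70) + 94/(-76)) = ((18*(-25 - 9))*206)*(33*(-1/70) + 94*(-1/76)) = ((18*(-34))*206)*(-33/70 - 47/38) = -612*206*(-1136/665) = -126072*(-1136/665) = 143217792/665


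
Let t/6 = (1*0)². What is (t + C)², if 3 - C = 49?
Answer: 2116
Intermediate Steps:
C = -46 (C = 3 - 1*49 = 3 - 49 = -46)
t = 0 (t = 6*(1*0)² = 6*0² = 6*0 = 0)
(t + C)² = (0 - 46)² = (-46)² = 2116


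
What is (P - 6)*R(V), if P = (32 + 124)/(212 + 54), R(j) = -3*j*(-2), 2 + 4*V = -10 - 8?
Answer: 21600/133 ≈ 162.41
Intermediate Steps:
V = -5 (V = -½ + (-10 - 8)/4 = -½ + (¼)*(-18) = -½ - 9/2 = -5)
R(j) = 6*j
P = 78/133 (P = 156/266 = 156*(1/266) = 78/133 ≈ 0.58647)
(P - 6)*R(V) = (78/133 - 6)*(6*(-5)) = -720/133*(-30) = 21600/133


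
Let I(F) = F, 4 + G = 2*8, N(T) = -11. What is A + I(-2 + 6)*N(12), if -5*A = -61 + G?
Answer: -171/5 ≈ -34.200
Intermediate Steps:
G = 12 (G = -4 + 2*8 = -4 + 16 = 12)
A = 49/5 (A = -(-61 + 12)/5 = -⅕*(-49) = 49/5 ≈ 9.8000)
A + I(-2 + 6)*N(12) = 49/5 + (-2 + 6)*(-11) = 49/5 + 4*(-11) = 49/5 - 44 = -171/5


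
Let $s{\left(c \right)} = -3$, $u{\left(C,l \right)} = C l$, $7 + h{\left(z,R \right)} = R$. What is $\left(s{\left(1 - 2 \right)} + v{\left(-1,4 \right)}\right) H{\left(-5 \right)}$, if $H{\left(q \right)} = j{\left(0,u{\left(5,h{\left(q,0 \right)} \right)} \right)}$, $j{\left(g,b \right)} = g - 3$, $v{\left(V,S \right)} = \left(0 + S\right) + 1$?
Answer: $-6$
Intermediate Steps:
$v{\left(V,S \right)} = 1 + S$ ($v{\left(V,S \right)} = S + 1 = 1 + S$)
$h{\left(z,R \right)} = -7 + R$
$j{\left(g,b \right)} = -3 + g$
$H{\left(q \right)} = -3$ ($H{\left(q \right)} = -3 + 0 = -3$)
$\left(s{\left(1 - 2 \right)} + v{\left(-1,4 \right)}\right) H{\left(-5 \right)} = \left(-3 + \left(1 + 4\right)\right) \left(-3\right) = \left(-3 + 5\right) \left(-3\right) = 2 \left(-3\right) = -6$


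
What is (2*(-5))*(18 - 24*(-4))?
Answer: -1140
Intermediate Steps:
(2*(-5))*(18 - 24*(-4)) = -10*(18 + 96) = -10*114 = -1140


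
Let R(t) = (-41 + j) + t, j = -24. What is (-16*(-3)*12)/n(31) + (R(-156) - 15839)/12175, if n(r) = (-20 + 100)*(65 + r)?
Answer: -4847/3896 ≈ -1.2441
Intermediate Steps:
R(t) = -65 + t (R(t) = (-41 - 24) + t = -65 + t)
n(r) = 5200 + 80*r (n(r) = 80*(65 + r) = 5200 + 80*r)
(-16*(-3)*12)/n(31) + (R(-156) - 15839)/12175 = (-16*(-3)*12)/(5200 + 80*31) + ((-65 - 156) - 15839)/12175 = (48*12)/(5200 + 2480) + (-221 - 15839)*(1/12175) = 576/7680 - 16060*1/12175 = 576*(1/7680) - 3212/2435 = 3/40 - 3212/2435 = -4847/3896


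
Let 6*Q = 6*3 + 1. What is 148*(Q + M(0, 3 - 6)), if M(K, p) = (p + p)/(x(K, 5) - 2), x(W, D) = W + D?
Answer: 518/3 ≈ 172.67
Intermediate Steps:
x(W, D) = D + W
M(K, p) = 2*p/(3 + K) (M(K, p) = (p + p)/((5 + K) - 2) = (2*p)/(3 + K) = 2*p/(3 + K))
Q = 19/6 (Q = (6*3 + 1)/6 = (18 + 1)/6 = (⅙)*19 = 19/6 ≈ 3.1667)
148*(Q + M(0, 3 - 6)) = 148*(19/6 + 2*(3 - 6)/(3 + 0)) = 148*(19/6 + 2*(-3)/3) = 148*(19/6 + 2*(-3)*(⅓)) = 148*(19/6 - 2) = 148*(7/6) = 518/3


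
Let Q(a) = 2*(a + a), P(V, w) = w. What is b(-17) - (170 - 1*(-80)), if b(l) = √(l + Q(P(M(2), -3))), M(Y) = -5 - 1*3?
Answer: -250 + I*√29 ≈ -250.0 + 5.3852*I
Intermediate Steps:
M(Y) = -8 (M(Y) = -5 - 3 = -8)
Q(a) = 4*a (Q(a) = 2*(2*a) = 4*a)
b(l) = √(-12 + l) (b(l) = √(l + 4*(-3)) = √(l - 12) = √(-12 + l))
b(-17) - (170 - 1*(-80)) = √(-12 - 17) - (170 - 1*(-80)) = √(-29) - (170 + 80) = I*√29 - 1*250 = I*√29 - 250 = -250 + I*√29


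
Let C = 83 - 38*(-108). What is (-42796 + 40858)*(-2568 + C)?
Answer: -3137622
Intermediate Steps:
C = 4187 (C = 83 + 4104 = 4187)
(-42796 + 40858)*(-2568 + C) = (-42796 + 40858)*(-2568 + 4187) = -1938*1619 = -3137622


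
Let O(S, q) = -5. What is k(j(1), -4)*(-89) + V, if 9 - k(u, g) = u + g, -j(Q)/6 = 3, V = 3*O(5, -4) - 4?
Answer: -2778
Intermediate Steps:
V = -19 (V = 3*(-5) - 4 = -15 - 4 = -19)
j(Q) = -18 (j(Q) = -6*3 = -18)
k(u, g) = 9 - g - u (k(u, g) = 9 - (u + g) = 9 - (g + u) = 9 + (-g - u) = 9 - g - u)
k(j(1), -4)*(-89) + V = (9 - 1*(-4) - 1*(-18))*(-89) - 19 = (9 + 4 + 18)*(-89) - 19 = 31*(-89) - 19 = -2759 - 19 = -2778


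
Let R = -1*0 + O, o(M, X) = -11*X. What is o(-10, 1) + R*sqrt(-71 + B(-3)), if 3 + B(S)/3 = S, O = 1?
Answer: -11 + I*sqrt(89) ≈ -11.0 + 9.434*I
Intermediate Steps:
B(S) = -9 + 3*S
R = 1 (R = -1*0 + 1 = 0 + 1 = 1)
o(-10, 1) + R*sqrt(-71 + B(-3)) = -11*1 + 1*sqrt(-71 + (-9 + 3*(-3))) = -11 + 1*sqrt(-71 + (-9 - 9)) = -11 + 1*sqrt(-71 - 18) = -11 + 1*sqrt(-89) = -11 + 1*(I*sqrt(89)) = -11 + I*sqrt(89)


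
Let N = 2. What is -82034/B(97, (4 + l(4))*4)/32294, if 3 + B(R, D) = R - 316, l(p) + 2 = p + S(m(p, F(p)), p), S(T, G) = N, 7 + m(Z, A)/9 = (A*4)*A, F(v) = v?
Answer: 41017/3584634 ≈ 0.011442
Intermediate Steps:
m(Z, A) = -63 + 36*A² (m(Z, A) = -63 + 9*((A*4)*A) = -63 + 9*((4*A)*A) = -63 + 9*(4*A²) = -63 + 36*A²)
S(T, G) = 2
l(p) = p (l(p) = -2 + (p + 2) = -2 + (2 + p) = p)
B(R, D) = -319 + R (B(R, D) = -3 + (R - 316) = -3 + (-316 + R) = -319 + R)
-82034/B(97, (4 + l(4))*4)/32294 = -82034/(-319 + 97)/32294 = -82034/(-222)*(1/32294) = -82034*(-1/222)*(1/32294) = (41017/111)*(1/32294) = 41017/3584634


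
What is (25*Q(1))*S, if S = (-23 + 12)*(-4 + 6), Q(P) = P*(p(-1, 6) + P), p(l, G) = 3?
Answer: -2200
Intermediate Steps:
Q(P) = P*(3 + P)
S = -22 (S = -11*2 = -22)
(25*Q(1))*S = (25*(1*(3 + 1)))*(-22) = (25*(1*4))*(-22) = (25*4)*(-22) = 100*(-22) = -2200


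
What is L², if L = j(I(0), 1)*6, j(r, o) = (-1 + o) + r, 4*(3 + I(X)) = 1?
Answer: 1089/4 ≈ 272.25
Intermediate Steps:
I(X) = -11/4 (I(X) = -3 + (¼)*1 = -3 + ¼ = -11/4)
j(r, o) = -1 + o + r
L = -33/2 (L = (-1 + 1 - 11/4)*6 = -11/4*6 = -33/2 ≈ -16.500)
L² = (-33/2)² = 1089/4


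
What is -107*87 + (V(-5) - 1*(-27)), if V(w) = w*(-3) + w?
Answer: -9272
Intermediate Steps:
V(w) = -2*w (V(w) = -3*w + w = -2*w)
-107*87 + (V(-5) - 1*(-27)) = -107*87 + (-2*(-5) - 1*(-27)) = -9309 + (10 + 27) = -9309 + 37 = -9272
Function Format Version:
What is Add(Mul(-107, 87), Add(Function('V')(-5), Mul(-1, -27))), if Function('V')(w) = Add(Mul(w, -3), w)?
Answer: -9272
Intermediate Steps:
Function('V')(w) = Mul(-2, w) (Function('V')(w) = Add(Mul(-3, w), w) = Mul(-2, w))
Add(Mul(-107, 87), Add(Function('V')(-5), Mul(-1, -27))) = Add(Mul(-107, 87), Add(Mul(-2, -5), Mul(-1, -27))) = Add(-9309, Add(10, 27)) = Add(-9309, 37) = -9272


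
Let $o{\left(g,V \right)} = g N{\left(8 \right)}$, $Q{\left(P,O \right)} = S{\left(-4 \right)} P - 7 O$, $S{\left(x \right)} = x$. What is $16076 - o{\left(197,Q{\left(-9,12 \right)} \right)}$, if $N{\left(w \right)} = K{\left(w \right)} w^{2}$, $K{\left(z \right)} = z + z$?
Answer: $-185652$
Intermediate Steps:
$K{\left(z \right)} = 2 z$
$Q{\left(P,O \right)} = - 7 O - 4 P$ ($Q{\left(P,O \right)} = - 4 P - 7 O = - 7 O - 4 P$)
$N{\left(w \right)} = 2 w^{3}$ ($N{\left(w \right)} = 2 w w^{2} = 2 w^{3}$)
$o{\left(g,V \right)} = 1024 g$ ($o{\left(g,V \right)} = g 2 \cdot 8^{3} = g 2 \cdot 512 = g 1024 = 1024 g$)
$16076 - o{\left(197,Q{\left(-9,12 \right)} \right)} = 16076 - 1024 \cdot 197 = 16076 - 201728 = -185652$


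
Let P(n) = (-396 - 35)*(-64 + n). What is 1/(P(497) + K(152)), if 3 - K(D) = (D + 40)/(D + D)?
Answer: -19/3545792 ≈ -5.3585e-6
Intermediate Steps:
K(D) = 3 - (40 + D)/(2*D) (K(D) = 3 - (D + 40)/(D + D) = 3 - (40 + D)/(2*D))
P(n) = 27584 - 431*n (P(n) = -431*(-64 + n) = 27584 - 431*n)
1/(P(497) + K(152)) = 1/((27584 - 431*497) + (5/2 - 20/152)) = 1/((27584 - 214207) + (5/2 - 20*1/152)) = 1/(-186623 + (5/2 - 5/38)) = 1/(-186623 + 45/19) = 1/(-3545792/19) = -19/3545792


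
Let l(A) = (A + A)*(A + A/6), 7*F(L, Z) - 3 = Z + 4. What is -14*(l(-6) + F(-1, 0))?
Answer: -1190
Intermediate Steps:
F(L, Z) = 1 + Z/7 (F(L, Z) = 3/7 + (Z + 4)/7 = 3/7 + (4 + Z)/7 = 3/7 + (4/7 + Z/7) = 1 + Z/7)
l(A) = 7*A²/3 (l(A) = (2*A)*(A + A*(⅙)) = (2*A)*(A + A/6) = (2*A)*(7*A/6) = 7*A²/3)
-14*(l(-6) + F(-1, 0)) = -14*((7/3)*(-6)² + (1 + (⅐)*0)) = -14*((7/3)*36 + (1 + 0)) = -14*(84 + 1) = -14*85 = -1190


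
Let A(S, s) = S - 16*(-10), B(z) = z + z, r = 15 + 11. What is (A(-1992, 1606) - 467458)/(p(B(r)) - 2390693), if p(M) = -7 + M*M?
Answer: 234645/1193998 ≈ 0.19652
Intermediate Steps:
r = 26
B(z) = 2*z
A(S, s) = 160 + S (A(S, s) = S + 160 = 160 + S)
p(M) = -7 + M²
(A(-1992, 1606) - 467458)/(p(B(r)) - 2390693) = ((160 - 1992) - 467458)/((-7 + (2*26)²) - 2390693) = (-1832 - 467458)/((-7 + 52²) - 2390693) = -469290/((-7 + 2704) - 2390693) = -469290/(2697 - 2390693) = -469290/(-2387996) = -469290*(-1/2387996) = 234645/1193998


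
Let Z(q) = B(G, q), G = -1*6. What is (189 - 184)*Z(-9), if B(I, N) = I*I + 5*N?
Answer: -45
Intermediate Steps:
G = -6
B(I, N) = I² + 5*N
Z(q) = 36 + 5*q (Z(q) = (-6)² + 5*q = 36 + 5*q)
(189 - 184)*Z(-9) = (189 - 184)*(36 + 5*(-9)) = 5*(36 - 45) = 5*(-9) = -45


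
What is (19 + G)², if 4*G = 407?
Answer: 233289/16 ≈ 14581.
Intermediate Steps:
G = 407/4 (G = (¼)*407 = 407/4 ≈ 101.75)
(19 + G)² = (19 + 407/4)² = (483/4)² = 233289/16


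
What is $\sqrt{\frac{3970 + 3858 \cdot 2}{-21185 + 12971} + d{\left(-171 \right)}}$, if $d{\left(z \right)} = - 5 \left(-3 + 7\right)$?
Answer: $\frac{i \sqrt{263949}}{111} \approx 4.6285 i$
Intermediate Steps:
$d{\left(z \right)} = -20$ ($d{\left(z \right)} = \left(-5\right) 4 = -20$)
$\sqrt{\frac{3970 + 3858 \cdot 2}{-21185 + 12971} + d{\left(-171 \right)}} = \sqrt{\frac{3970 + 3858 \cdot 2}{-21185 + 12971} - 20} = \sqrt{\frac{3970 + 7716}{-8214} - 20} = \sqrt{11686 \left(- \frac{1}{8214}\right) - 20} = \sqrt{- \frac{5843}{4107} - 20} = \sqrt{- \frac{87983}{4107}} = \frac{i \sqrt{263949}}{111}$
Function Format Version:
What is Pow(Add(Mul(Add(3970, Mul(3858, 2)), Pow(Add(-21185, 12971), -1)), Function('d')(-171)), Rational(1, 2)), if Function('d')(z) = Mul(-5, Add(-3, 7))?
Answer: Mul(Rational(1, 111), I, Pow(263949, Rational(1, 2))) ≈ Mul(4.6285, I)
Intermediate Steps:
Function('d')(z) = -20 (Function('d')(z) = Mul(-5, 4) = -20)
Pow(Add(Mul(Add(3970, Mul(3858, 2)), Pow(Add(-21185, 12971), -1)), Function('d')(-171)), Rational(1, 2)) = Pow(Add(Mul(Add(3970, Mul(3858, 2)), Pow(Add(-21185, 12971), -1)), -20), Rational(1, 2)) = Pow(Add(Mul(Add(3970, 7716), Pow(-8214, -1)), -20), Rational(1, 2)) = Pow(Add(Mul(11686, Rational(-1, 8214)), -20), Rational(1, 2)) = Pow(Add(Rational(-5843, 4107), -20), Rational(1, 2)) = Pow(Rational(-87983, 4107), Rational(1, 2)) = Mul(Rational(1, 111), I, Pow(263949, Rational(1, 2)))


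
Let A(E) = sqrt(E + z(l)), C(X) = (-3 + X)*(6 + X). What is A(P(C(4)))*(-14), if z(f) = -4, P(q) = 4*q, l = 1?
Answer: -84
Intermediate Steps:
A(E) = sqrt(-4 + E) (A(E) = sqrt(E - 4) = sqrt(-4 + E))
A(P(C(4)))*(-14) = sqrt(-4 + 4*(-18 + 4**2 + 3*4))*(-14) = sqrt(-4 + 4*(-18 + 16 + 12))*(-14) = sqrt(-4 + 4*10)*(-14) = sqrt(-4 + 40)*(-14) = sqrt(36)*(-14) = 6*(-14) = -84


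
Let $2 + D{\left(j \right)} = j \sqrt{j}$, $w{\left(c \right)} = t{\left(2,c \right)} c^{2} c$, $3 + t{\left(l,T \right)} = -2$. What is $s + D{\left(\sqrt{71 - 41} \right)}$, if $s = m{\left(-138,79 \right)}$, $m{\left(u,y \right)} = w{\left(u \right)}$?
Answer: $13140358 + 30^{\frac{3}{4}} \approx 1.314 \cdot 10^{7}$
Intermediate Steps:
$t{\left(l,T \right)} = -5$ ($t{\left(l,T \right)} = -3 - 2 = -5$)
$w{\left(c \right)} = - 5 c^{3}$ ($w{\left(c \right)} = - 5 c^{2} c = - 5 c^{3}$)
$m{\left(u,y \right)} = - 5 u^{3}$
$D{\left(j \right)} = -2 + j^{\frac{3}{2}}$ ($D{\left(j \right)} = -2 + j \sqrt{j} = -2 + j^{\frac{3}{2}}$)
$s = 13140360$ ($s = - 5 \left(-138\right)^{3} = \left(-5\right) \left(-2628072\right) = 13140360$)
$s + D{\left(\sqrt{71 - 41} \right)} = 13140360 - \left(2 - \left(\sqrt{71 - 41}\right)^{\frac{3}{2}}\right) = 13140360 - \left(2 - \left(\sqrt{30}\right)^{\frac{3}{2}}\right) = 13140360 - \left(2 - 30^{\frac{3}{4}}\right) = 13140358 + 30^{\frac{3}{4}}$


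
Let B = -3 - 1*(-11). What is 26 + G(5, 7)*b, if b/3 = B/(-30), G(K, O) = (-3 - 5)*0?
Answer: 26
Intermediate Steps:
G(K, O) = 0 (G(K, O) = -8*0 = 0)
B = 8 (B = -3 + 11 = 8)
b = -⅘ (b = 3*(8/(-30)) = 3*(8*(-1/30)) = 3*(-4/15) = -⅘ ≈ -0.80000)
26 + G(5, 7)*b = 26 + 0*(-⅘) = 26 + 0 = 26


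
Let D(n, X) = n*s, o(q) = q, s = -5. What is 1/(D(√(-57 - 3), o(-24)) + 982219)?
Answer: 982219/964754165461 + 10*I*√15/964754165461 ≈ 1.0181e-6 + 4.0145e-11*I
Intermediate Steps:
D(n, X) = -5*n (D(n, X) = n*(-5) = -5*n)
1/(D(√(-57 - 3), o(-24)) + 982219) = 1/(-5*√(-57 - 3) + 982219) = 1/(-10*I*√15 + 982219) = 1/(982219 - 10*I*√15)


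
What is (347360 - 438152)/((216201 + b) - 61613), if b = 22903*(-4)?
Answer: -3783/2624 ≈ -1.4417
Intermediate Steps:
b = -91612
(347360 - 438152)/((216201 + b) - 61613) = (347360 - 438152)/((216201 - 91612) - 61613) = -90792/(124589 - 61613) = -90792/62976 = -90792*1/62976 = -3783/2624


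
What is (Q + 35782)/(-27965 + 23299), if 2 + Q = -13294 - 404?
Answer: -11041/2333 ≈ -4.7325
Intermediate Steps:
Q = -13700 (Q = -2 + (-13294 - 404) = -2 - 13698 = -13700)
(Q + 35782)/(-27965 + 23299) = (-13700 + 35782)/(-27965 + 23299) = 22082/(-4666) = 22082*(-1/4666) = -11041/2333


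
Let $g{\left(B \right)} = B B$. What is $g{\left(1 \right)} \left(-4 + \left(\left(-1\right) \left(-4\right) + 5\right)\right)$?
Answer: $5$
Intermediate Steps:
$g{\left(B \right)} = B^{2}$
$g{\left(1 \right)} \left(-4 + \left(\left(-1\right) \left(-4\right) + 5\right)\right) = 1^{2} \left(-4 + \left(\left(-1\right) \left(-4\right) + 5\right)\right) = 1 \left(-4 + \left(4 + 5\right)\right) = 1 \left(-4 + 9\right) = 1 \cdot 5 = 5$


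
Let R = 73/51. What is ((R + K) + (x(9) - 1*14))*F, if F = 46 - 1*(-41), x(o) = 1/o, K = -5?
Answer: -77459/51 ≈ -1518.8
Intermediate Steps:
F = 87 (F = 46 + 41 = 87)
R = 73/51 (R = 73*(1/51) = 73/51 ≈ 1.4314)
((R + K) + (x(9) - 1*14))*F = ((73/51 - 5) + (1/9 - 1*14))*87 = (-182/51 + (1/9 - 14))*87 = (-182/51 - 125/9)*87 = -2671/153*87 = -77459/51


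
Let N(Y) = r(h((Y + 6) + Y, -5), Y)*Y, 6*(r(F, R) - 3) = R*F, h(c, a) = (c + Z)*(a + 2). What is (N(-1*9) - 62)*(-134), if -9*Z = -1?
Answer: -52595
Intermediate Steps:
Z = ⅑ (Z = -⅑*(-1) = ⅑ ≈ 0.11111)
h(c, a) = (2 + a)*(⅑ + c) (h(c, a) = (c + ⅑)*(a + 2) = (⅑ + c)*(2 + a) = (2 + a)*(⅑ + c))
r(F, R) = 3 + F*R/6 (r(F, R) = 3 + (R*F)/6 = 3 + (F*R)/6 = 3 + F*R/6)
N(Y) = Y*(3 + Y*(-55/3 - 6*Y)/6) (N(Y) = (3 + (2/9 + 2*((Y + 6) + Y) + (⅑)*(-5) - 5*((Y + 6) + Y))*Y/6)*Y = (3 + (2/9 + 2*((6 + Y) + Y) - 5/9 - 5*((6 + Y) + Y))*Y/6)*Y = (3 + (2/9 + 2*(6 + 2*Y) - 5/9 - 5*(6 + 2*Y))*Y/6)*Y = (3 + (2/9 + (12 + 4*Y) - 5/9 + (-30 - 10*Y))*Y/6)*Y = (3 + (-55/3 - 6*Y)*Y/6)*Y = (3 + Y*(-55/3 - 6*Y)/6)*Y = Y*(3 + Y*(-55/3 - 6*Y)/6))
(N(-1*9) - 62)*(-134) = (-(-1*9)*(-54 + (-1*9)*(55 + 18*(-1*9)))/18 - 62)*(-134) = (-1/18*(-9)*(-54 - 9*(55 + 18*(-9))) - 62)*(-134) = (-1/18*(-9)*(-54 - 9*(55 - 162)) - 62)*(-134) = (-1/18*(-9)*(-54 - 9*(-107)) - 62)*(-134) = (-1/18*(-9)*(-54 + 963) - 62)*(-134) = (-1/18*(-9)*909 - 62)*(-134) = (909/2 - 62)*(-134) = (785/2)*(-134) = -52595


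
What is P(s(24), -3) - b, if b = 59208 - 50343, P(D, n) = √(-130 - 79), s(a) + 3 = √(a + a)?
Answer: -8865 + I*√209 ≈ -8865.0 + 14.457*I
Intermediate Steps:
s(a) = -3 + √2*√a (s(a) = -3 + √(a + a) = -3 + √(2*a) = -3 + √2*√a)
P(D, n) = I*√209 (P(D, n) = √(-209) = I*√209)
b = 8865
P(s(24), -3) - b = I*√209 - 1*8865 = I*√209 - 8865 = -8865 + I*√209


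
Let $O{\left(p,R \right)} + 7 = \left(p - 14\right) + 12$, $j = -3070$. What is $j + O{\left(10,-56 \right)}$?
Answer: $-3069$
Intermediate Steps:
$O{\left(p,R \right)} = -9 + p$ ($O{\left(p,R \right)} = -7 + \left(\left(p - 14\right) + 12\right) = -7 + \left(\left(-14 + p\right) + 12\right) = -7 + \left(-2 + p\right) = -9 + p$)
$j + O{\left(10,-56 \right)} = -3070 + \left(-9 + 10\right) = -3070 + 1 = -3069$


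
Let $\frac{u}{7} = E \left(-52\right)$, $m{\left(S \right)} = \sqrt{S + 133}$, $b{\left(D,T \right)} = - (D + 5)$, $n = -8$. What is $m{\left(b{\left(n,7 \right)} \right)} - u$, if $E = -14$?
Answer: $-5096 + 2 \sqrt{34} \approx -5084.3$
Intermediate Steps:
$b{\left(D,T \right)} = -5 - D$ ($b{\left(D,T \right)} = - (5 + D) = -5 - D$)
$m{\left(S \right)} = \sqrt{133 + S}$
$u = 5096$ ($u = 7 \left(\left(-14\right) \left(-52\right)\right) = 7 \cdot 728 = 5096$)
$m{\left(b{\left(n,7 \right)} \right)} - u = \sqrt{133 - -3} - 5096 = \sqrt{133 + \left(-5 + 8\right)} - 5096 = \sqrt{133 + 3} - 5096 = \sqrt{136} - 5096 = 2 \sqrt{34} - 5096 = -5096 + 2 \sqrt{34}$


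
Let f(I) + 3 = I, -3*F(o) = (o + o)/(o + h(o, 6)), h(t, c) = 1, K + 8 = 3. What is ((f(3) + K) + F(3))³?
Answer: -1331/8 ≈ -166.38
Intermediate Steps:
K = -5 (K = -8 + 3 = -5)
F(o) = -2*o/(3*(1 + o)) (F(o) = -(o + o)/(3*(o + 1)) = -2*o/(3*(1 + o)))
f(I) = -3 + I
((f(3) + K) + F(3))³ = (((-3 + 3) - 5) - 2*3/(3 + 3*3))³ = ((0 - 5) - 2*3/(3 + 9))³ = (-5 - 2*3/12)³ = (-5 - 2*3*1/12)³ = (-5 - ½)³ = (-11/2)³ = -1331/8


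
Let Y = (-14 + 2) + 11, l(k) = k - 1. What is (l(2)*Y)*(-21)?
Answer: 21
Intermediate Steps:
l(k) = -1 + k
Y = -1 (Y = -12 + 11 = -1)
(l(2)*Y)*(-21) = ((-1 + 2)*(-1))*(-21) = (1*(-1))*(-21) = -1*(-21) = 21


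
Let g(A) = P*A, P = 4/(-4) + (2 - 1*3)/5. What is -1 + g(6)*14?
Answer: -509/5 ≈ -101.80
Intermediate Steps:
P = -6/5 (P = 4*(-1/4) + (2 - 3)*(1/5) = -1 - 1*1/5 = -1 - 1/5 = -6/5 ≈ -1.2000)
g(A) = -6*A/5
-1 + g(6)*14 = -1 - 6/5*6*14 = -1 - 36/5*14 = -1 - 504/5 = -509/5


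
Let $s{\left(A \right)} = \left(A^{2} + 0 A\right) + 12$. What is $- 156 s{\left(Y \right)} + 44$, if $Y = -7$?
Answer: $-9472$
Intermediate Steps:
$s{\left(A \right)} = 12 + A^{2}$ ($s{\left(A \right)} = \left(A^{2} + 0\right) + 12 = A^{2} + 12 = 12 + A^{2}$)
$- 156 s{\left(Y \right)} + 44 = - 156 \left(12 + \left(-7\right)^{2}\right) + 44 = - 156 \left(12 + 49\right) + 44 = \left(-156\right) 61 + 44 = -9516 + 44 = -9472$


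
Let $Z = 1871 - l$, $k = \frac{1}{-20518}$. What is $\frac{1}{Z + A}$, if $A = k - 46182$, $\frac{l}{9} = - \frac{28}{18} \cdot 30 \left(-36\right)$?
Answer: $- \frac{20518}{1219405259} \approx -1.6826 \cdot 10^{-5}$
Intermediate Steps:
$k = - \frac{1}{20518} \approx -4.8738 \cdot 10^{-5}$
$l = 15120$ ($l = 9 - \frac{28}{18} \cdot 30 \left(-36\right) = 9 \left(-28\right) \frac{1}{18} \cdot 30 \left(-36\right) = 9 \left(- \frac{14}{9}\right) 30 \left(-36\right) = 9 \left(\left(- \frac{140}{3}\right) \left(-36\right)\right) = 9 \cdot 1680 = 15120$)
$Z = -13249$ ($Z = 1871 - 15120 = -13249$)
$A = - \frac{947562277}{20518}$ ($A = - \frac{1}{20518} - 46182 = - \frac{947562277}{20518} \approx -46182.0$)
$\frac{1}{Z + A} = \frac{1}{-13249 - \frac{947562277}{20518}} = \frac{1}{- \frac{1219405259}{20518}} = - \frac{20518}{1219405259}$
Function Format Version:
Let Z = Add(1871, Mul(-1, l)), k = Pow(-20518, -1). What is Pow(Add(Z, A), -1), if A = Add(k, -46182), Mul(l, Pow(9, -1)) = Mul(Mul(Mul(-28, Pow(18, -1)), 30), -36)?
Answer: Rational(-20518, 1219405259) ≈ -1.6826e-5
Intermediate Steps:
k = Rational(-1, 20518) ≈ -4.8738e-5
l = 15120 (l = Mul(9, Mul(Mul(Mul(-28, Pow(18, -1)), 30), -36)) = Mul(9, Mul(Mul(Mul(-28, Rational(1, 18)), 30), -36)) = Mul(9, Mul(Mul(Rational(-14, 9), 30), -36)) = Mul(9, Mul(Rational(-140, 3), -36)) = Mul(9, 1680) = 15120)
Z = -13249 (Z = Add(1871, Mul(-1, 15120)) = Add(1871, -15120) = -13249)
A = Rational(-947562277, 20518) (A = Add(Rational(-1, 20518), -46182) = Rational(-947562277, 20518) ≈ -46182.)
Pow(Add(Z, A), -1) = Pow(Add(-13249, Rational(-947562277, 20518)), -1) = Pow(Rational(-1219405259, 20518), -1) = Rational(-20518, 1219405259)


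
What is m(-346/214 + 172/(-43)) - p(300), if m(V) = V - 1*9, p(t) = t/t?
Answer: -1671/107 ≈ -15.617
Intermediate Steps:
p(t) = 1
m(V) = -9 + V (m(V) = V - 9 = -9 + V)
m(-346/214 + 172/(-43)) - p(300) = (-9 + (-346/214 + 172/(-43))) - 1*1 = (-9 + (-346*1/214 + 172*(-1/43))) - 1 = (-9 + (-173/107 - 4)) - 1 = (-9 - 601/107) - 1 = -1564/107 - 1 = -1671/107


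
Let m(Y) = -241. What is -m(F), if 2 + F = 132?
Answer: 241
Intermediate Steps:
F = 130 (F = -2 + 132 = 130)
-m(F) = -1*(-241) = 241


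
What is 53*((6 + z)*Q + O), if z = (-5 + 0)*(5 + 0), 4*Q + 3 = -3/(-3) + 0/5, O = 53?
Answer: 6625/2 ≈ 3312.5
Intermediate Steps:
Q = -½ (Q = -¾ + (-3/(-3) + 0/5)/4 = -¾ + (-3*(-⅓) + 0*(⅕))/4 = -¾ + (1 + 0)/4 = -¾ + (¼)*1 = -¾ + ¼ = -½ ≈ -0.50000)
z = -25 (z = -5*5 = -25)
53*((6 + z)*Q + O) = 53*((6 - 25)*(-½) + 53) = 53*(-19*(-½) + 53) = 53*(19/2 + 53) = 53*(125/2) = 6625/2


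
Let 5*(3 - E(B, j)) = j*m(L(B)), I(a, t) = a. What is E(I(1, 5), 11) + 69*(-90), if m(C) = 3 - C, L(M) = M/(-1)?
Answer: -31079/5 ≈ -6215.8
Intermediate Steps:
L(M) = -M (L(M) = M*(-1) = -M)
E(B, j) = 3 - j*(3 + B)/5 (E(B, j) = 3 - j*(3 - (-1)*B)/5 = 3 - j*(3 + B)/5)
E(I(1, 5), 11) + 69*(-90) = (3 - 1/5*11*(3 + 1)) + 69*(-90) = (3 - 1/5*11*4) - 6210 = (3 - 44/5) - 6210 = -29/5 - 6210 = -31079/5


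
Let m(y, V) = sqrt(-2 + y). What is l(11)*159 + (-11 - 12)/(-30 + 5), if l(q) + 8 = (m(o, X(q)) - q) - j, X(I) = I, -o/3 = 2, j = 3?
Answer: -87427/25 + 318*I*sqrt(2) ≈ -3497.1 + 449.72*I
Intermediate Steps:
o = -6 (o = -3*2 = -6)
l(q) = -11 - q + 2*I*sqrt(2) (l(q) = -8 + ((sqrt(-2 - 6) - q) - 1*3) = -8 + ((sqrt(-8) - q) - 3) = -8 + ((2*I*sqrt(2) - q) - 3) = -8 + ((-q + 2*I*sqrt(2)) - 3) = -8 + (-3 - q + 2*I*sqrt(2)) = -11 - q + 2*I*sqrt(2))
l(11)*159 + (-11 - 12)/(-30 + 5) = (-11 - 1*11 + 2*I*sqrt(2))*159 + (-11 - 12)/(-30 + 5) = (-11 - 11 + 2*I*sqrt(2))*159 - 23/(-25) = (-22 + 2*I*sqrt(2))*159 - 23*(-1/25) = (-3498 + 318*I*sqrt(2)) + 23/25 = -87427/25 + 318*I*sqrt(2)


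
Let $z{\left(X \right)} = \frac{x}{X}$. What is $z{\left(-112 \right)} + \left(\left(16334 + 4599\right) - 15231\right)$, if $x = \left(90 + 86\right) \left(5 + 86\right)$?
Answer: $5559$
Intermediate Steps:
$x = 16016$ ($x = 176 \cdot 91 = 16016$)
$z{\left(X \right)} = \frac{16016}{X}$
$z{\left(-112 \right)} + \left(\left(16334 + 4599\right) - 15231\right) = \frac{16016}{-112} + \left(\left(16334 + 4599\right) - 15231\right) = 16016 \left(- \frac{1}{112}\right) + \left(20933 - 15231\right) = -143 + 5702 = 5559$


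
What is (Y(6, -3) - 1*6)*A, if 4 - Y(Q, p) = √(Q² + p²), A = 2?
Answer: -4 - 6*√5 ≈ -17.416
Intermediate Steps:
Y(Q, p) = 4 - √(Q² + p²)
(Y(6, -3) - 1*6)*A = ((4 - √(6² + (-3)²)) - 1*6)*2 = ((4 - √(36 + 9)) - 6)*2 = ((4 - √45) - 6)*2 = ((4 - 3*√5) - 6)*2 = (-2 - 3*√5)*2 = -4 - 6*√5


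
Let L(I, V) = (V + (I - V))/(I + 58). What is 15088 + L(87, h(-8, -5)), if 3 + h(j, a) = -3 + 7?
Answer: 75443/5 ≈ 15089.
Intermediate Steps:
h(j, a) = 1 (h(j, a) = -3 + (-3 + 7) = -3 + 4 = 1)
L(I, V) = I/(58 + I)
15088 + L(87, h(-8, -5)) = 15088 + 87/(58 + 87) = 15088 + 87/145 = 15088 + 87*(1/145) = 15088 + 3/5 = 75443/5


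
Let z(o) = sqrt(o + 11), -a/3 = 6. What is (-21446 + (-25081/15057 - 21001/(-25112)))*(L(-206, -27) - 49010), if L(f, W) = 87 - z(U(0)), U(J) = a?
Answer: 56675830348956931/54015912 + 1158470051897*I*sqrt(7)/54015912 ≈ 1.0492e+9 + 56743.0*I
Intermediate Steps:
a = -18 (a = -3*6 = -18)
U(J) = -18
z(o) = sqrt(11 + o)
L(f, W) = 87 - I*sqrt(7) (L(f, W) = 87 - sqrt(11 - 18) = 87 - sqrt(-7) = 87 - I*sqrt(7))
(-21446 + (-25081/15057 - 21001/(-25112)))*(L(-206, -27) - 49010) = (-21446 + (-25081/15057 - 21001/(-25112)))*((87 - I*sqrt(7)) - 49010) = (-21446 + (-25081*1/15057 - 21001*(-1/25112)))*(-48923 - I*sqrt(7)) = (-21446 + (-3583/2151 + 21001/25112))*(-48923 - I*sqrt(7)) = (-21446 - 44803145/54015912)*(-48923 - I*sqrt(7)) = -1158470051897*(-48923 - I*sqrt(7))/54015912 = 56675830348956931/54015912 + 1158470051897*I*sqrt(7)/54015912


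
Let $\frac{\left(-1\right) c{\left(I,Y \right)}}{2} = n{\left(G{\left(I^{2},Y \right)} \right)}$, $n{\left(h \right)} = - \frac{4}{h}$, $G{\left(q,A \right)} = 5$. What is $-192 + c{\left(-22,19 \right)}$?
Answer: $- \frac{952}{5} \approx -190.4$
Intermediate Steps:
$c{\left(I,Y \right)} = \frac{8}{5}$ ($c{\left(I,Y \right)} = - 2 \left(- \frac{4}{5}\right) = - 2 \left(\left(-4\right) \frac{1}{5}\right) = \left(-2\right) \left(- \frac{4}{5}\right) = \frac{8}{5}$)
$-192 + c{\left(-22,19 \right)} = -192 + \frac{8}{5} = - \frac{952}{5}$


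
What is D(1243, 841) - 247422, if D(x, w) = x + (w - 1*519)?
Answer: -245857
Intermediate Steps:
D(x, w) = -519 + w + x (D(x, w) = x + (w - 519) = x + (-519 + w) = -519 + w + x)
D(1243, 841) - 247422 = (-519 + 841 + 1243) - 247422 = 1565 - 247422 = -245857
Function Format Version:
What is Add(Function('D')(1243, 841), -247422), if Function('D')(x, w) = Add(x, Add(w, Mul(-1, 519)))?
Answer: -245857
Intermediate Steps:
Function('D')(x, w) = Add(-519, w, x) (Function('D')(x, w) = Add(x, Add(w, -519)) = Add(x, Add(-519, w)) = Add(-519, w, x))
Add(Function('D')(1243, 841), -247422) = Add(Add(-519, 841, 1243), -247422) = Add(1565, -247422) = -245857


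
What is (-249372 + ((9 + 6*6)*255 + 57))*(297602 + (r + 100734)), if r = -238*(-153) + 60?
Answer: -103415210400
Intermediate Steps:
r = 36474 (r = 36414 + 60 = 36474)
(-249372 + ((9 + 6*6)*255 + 57))*(297602 + (r + 100734)) = (-249372 + ((9 + 6*6)*255 + 57))*(297602 + (36474 + 100734)) = (-249372 + ((9 + 36)*255 + 57))*(297602 + 137208) = (-249372 + (45*255 + 57))*434810 = (-249372 + (11475 + 57))*434810 = (-249372 + 11532)*434810 = -237840*434810 = -103415210400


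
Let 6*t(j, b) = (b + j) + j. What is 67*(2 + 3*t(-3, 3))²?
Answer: 67/4 ≈ 16.750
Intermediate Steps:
t(j, b) = j/3 + b/6 (t(j, b) = ((b + j) + j)/6 = (b + 2*j)/6 = j/3 + b/6)
67*(2 + 3*t(-3, 3))² = 67*(2 + 3*((⅓)*(-3) + (⅙)*3))² = 67*(2 + 3*(-1 + ½))² = 67*(2 + 3*(-½))² = 67*(2 - 3/2)² = 67*(½)² = 67*(¼) = 67/4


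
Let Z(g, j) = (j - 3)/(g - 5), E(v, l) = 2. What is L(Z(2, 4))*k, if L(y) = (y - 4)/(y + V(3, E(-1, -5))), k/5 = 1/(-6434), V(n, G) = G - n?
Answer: -65/25736 ≈ -0.0025256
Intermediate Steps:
k = -5/6434 (k = 5/(-6434) = 5*(-1/6434) = -5/6434 ≈ -0.00077712)
Z(g, j) = (-3 + j)/(-5 + g)
L(y) = (-4 + y)/(-1 + y) (L(y) = (y - 4)/(y + (2 - 1*3)) = (-4 + y)/(y + (2 - 3)) = (-4 + y)/(y - 1) = (-4 + y)/(-1 + y))
L(Z(2, 4))*k = ((-4 + (-3 + 4)/(-5 + 2))/(-1 + (-3 + 4)/(-5 + 2)))*(-5/6434) = ((-4 + 1/(-3))/(-1 + 1/(-3)))*(-5/6434) = ((-4 - 1/3*1)/(-1 - 1/3*1))*(-5/6434) = ((-4 - 1/3)/(-1 - 1/3))*(-5/6434) = (-13/3/(-4/3))*(-5/6434) = -3/4*(-13/3)*(-5/6434) = (13/4)*(-5/6434) = -65/25736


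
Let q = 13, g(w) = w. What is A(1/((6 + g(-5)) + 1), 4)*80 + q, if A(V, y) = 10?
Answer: 813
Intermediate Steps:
A(1/((6 + g(-5)) + 1), 4)*80 + q = 10*80 + 13 = 800 + 13 = 813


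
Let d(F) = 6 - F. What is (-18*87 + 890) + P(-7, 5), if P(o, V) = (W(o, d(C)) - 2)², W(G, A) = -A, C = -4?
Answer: -532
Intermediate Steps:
P(o, V) = 144 (P(o, V) = (-(6 - 1*(-4)) - 2)² = (-(6 + 4) - 2)² = (-1*10 - 2)² = (-10 - 2)² = (-12)² = 144)
(-18*87 + 890) + P(-7, 5) = (-18*87 + 890) + 144 = (-1566 + 890) + 144 = -676 + 144 = -532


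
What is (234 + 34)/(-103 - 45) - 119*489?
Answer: -2153134/37 ≈ -58193.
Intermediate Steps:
(234 + 34)/(-103 - 45) - 119*489 = 268/(-148) - 58191 = 268*(-1/148) - 58191 = -67/37 - 58191 = -2153134/37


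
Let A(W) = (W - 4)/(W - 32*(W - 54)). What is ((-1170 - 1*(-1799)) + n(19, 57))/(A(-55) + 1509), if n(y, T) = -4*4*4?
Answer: 1939645/5180338 ≈ 0.37442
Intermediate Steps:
n(y, T) = -64 (n(y, T) = -16*4 = -64)
A(W) = (-4 + W)/(1728 - 31*W) (A(W) = (-4 + W)/(W - 32*(-54 + W)) = (-4 + W)/(W + (1728 - 32*W)) = (-4 + W)/(1728 - 31*W))
((-1170 - 1*(-1799)) + n(19, 57))/(A(-55) + 1509) = ((-1170 - 1*(-1799)) - 64)/((4 - 1*(-55))/(-1728 + 31*(-55)) + 1509) = ((-1170 + 1799) - 64)/((4 + 55)/(-1728 - 1705) + 1509) = (629 - 64)/(59/(-3433) + 1509) = 565/(-1/3433*59 + 1509) = 565/(-59/3433 + 1509) = 565/(5180338/3433) = 565*(3433/5180338) = 1939645/5180338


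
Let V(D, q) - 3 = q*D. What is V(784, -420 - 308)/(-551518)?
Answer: 570749/551518 ≈ 1.0349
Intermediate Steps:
V(D, q) = 3 + D*q (V(D, q) = 3 + q*D = 3 + D*q)
V(784, -420 - 308)/(-551518) = (3 + 784*(-420 - 308))/(-551518) = (3 + 784*(-728))*(-1/551518) = (3 - 570752)*(-1/551518) = -570749*(-1/551518) = 570749/551518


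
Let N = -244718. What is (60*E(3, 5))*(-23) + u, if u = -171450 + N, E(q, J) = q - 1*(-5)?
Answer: -427208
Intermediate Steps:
E(q, J) = 5 + q (E(q, J) = q + 5 = 5 + q)
u = -416168 (u = -171450 - 244718 = -416168)
(60*E(3, 5))*(-23) + u = (60*(5 + 3))*(-23) - 416168 = (60*8)*(-23) - 416168 = 480*(-23) - 416168 = -11040 - 416168 = -427208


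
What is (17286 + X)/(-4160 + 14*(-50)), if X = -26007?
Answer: 323/180 ≈ 1.7944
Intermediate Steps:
(17286 + X)/(-4160 + 14*(-50)) = (17286 - 26007)/(-4160 + 14*(-50)) = -8721/(-4160 - 700) = -8721/(-4860) = -8721*(-1/4860) = 323/180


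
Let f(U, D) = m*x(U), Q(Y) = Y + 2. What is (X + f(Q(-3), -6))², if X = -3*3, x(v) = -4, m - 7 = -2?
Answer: 841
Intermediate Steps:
m = 5 (m = 7 - 2 = 5)
Q(Y) = 2 + Y
f(U, D) = -20 (f(U, D) = 5*(-4) = -20)
X = -9
(X + f(Q(-3), -6))² = (-9 - 20)² = (-29)² = 841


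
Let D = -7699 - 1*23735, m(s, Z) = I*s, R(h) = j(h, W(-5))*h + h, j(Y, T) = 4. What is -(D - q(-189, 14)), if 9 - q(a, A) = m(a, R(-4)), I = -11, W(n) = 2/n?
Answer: 29364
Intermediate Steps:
R(h) = 5*h (R(h) = 4*h + h = 5*h)
m(s, Z) = -11*s
q(a, A) = 9 + 11*a (q(a, A) = 9 - (-11)*a = 9 + 11*a)
D = -31434 (D = -7699 - 23735 = -31434)
-(D - q(-189, 14)) = -(-31434 - (9 + 11*(-189))) = -(-31434 - (9 - 2079)) = -(-31434 - 1*(-2070)) = -(-31434 + 2070) = -1*(-29364) = 29364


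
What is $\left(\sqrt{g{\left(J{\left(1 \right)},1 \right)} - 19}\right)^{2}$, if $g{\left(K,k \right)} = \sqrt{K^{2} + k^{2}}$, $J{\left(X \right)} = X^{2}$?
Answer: $-19 + \sqrt{2} \approx -17.586$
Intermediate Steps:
$\left(\sqrt{g{\left(J{\left(1 \right)},1 \right)} - 19}\right)^{2} = \left(\sqrt{\sqrt{\left(1^{2}\right)^{2} + 1^{2}} - 19}\right)^{2} = \left(\sqrt{\sqrt{1^{2} + 1} - 19}\right)^{2} = \left(\sqrt{\sqrt{1 + 1} - 19}\right)^{2} = \left(\sqrt{\sqrt{2} - 19}\right)^{2} = \left(\sqrt{-19 + \sqrt{2}}\right)^{2} = -19 + \sqrt{2}$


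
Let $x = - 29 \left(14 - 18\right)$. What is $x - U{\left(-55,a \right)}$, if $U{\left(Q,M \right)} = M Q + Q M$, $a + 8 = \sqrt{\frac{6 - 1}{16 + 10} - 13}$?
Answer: $-764 + \frac{165 i \sqrt{962}}{13} \approx -764.0 + 393.67 i$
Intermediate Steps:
$a = -8 + \frac{3 i \sqrt{962}}{26}$ ($a = -8 + \sqrt{\frac{6 - 1}{16 + 10} - 13} = -8 + \sqrt{\frac{5}{26} - 13} = -8 + \sqrt{- \frac{333}{26}} = -8 + \frac{3 i \sqrt{962}}{26} \approx -8.0 + 3.5788 i$)
$x = 116$ ($x = \left(-29\right) \left(-4\right) = 116$)
$U{\left(Q,M \right)} = 2 M Q$ ($U{\left(Q,M \right)} = M Q + M Q = 2 M Q$)
$x - U{\left(-55,a \right)} = 116 - 2 \left(-8 + \frac{3 i \sqrt{962}}{26}\right) \left(-55\right) = 116 - \left(880 - \frac{165 i \sqrt{962}}{13}\right) = -764 + \frac{165 i \sqrt{962}}{13}$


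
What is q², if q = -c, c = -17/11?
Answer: 289/121 ≈ 2.3884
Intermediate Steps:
c = -17/11 (c = -17*1/11 = -17/11 ≈ -1.5455)
q = 17/11 (q = -1*(-17/11) = 17/11 ≈ 1.5455)
q² = (17/11)² = 289/121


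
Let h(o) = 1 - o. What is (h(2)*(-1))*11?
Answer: 11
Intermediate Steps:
(h(2)*(-1))*11 = ((1 - 1*2)*(-1))*11 = ((1 - 2)*(-1))*11 = -1*(-1)*11 = 1*11 = 11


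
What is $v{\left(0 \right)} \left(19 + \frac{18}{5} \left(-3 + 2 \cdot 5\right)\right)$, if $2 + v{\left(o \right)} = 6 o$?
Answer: $- \frac{442}{5} \approx -88.4$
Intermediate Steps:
$v{\left(o \right)} = -2 + 6 o$
$v{\left(0 \right)} \left(19 + \frac{18}{5} \left(-3 + 2 \cdot 5\right)\right) = \left(-2 + 6 \cdot 0\right) \left(19 + \frac{18}{5} \left(-3 + 2 \cdot 5\right)\right) = \left(-2 + 0\right) \left(19 + 18 \cdot \frac{1}{5} \left(-3 + 10\right)\right) = - 2 \left(19 + \frac{18}{5} \cdot 7\right) = - 2 \left(19 + \frac{126}{5}\right) = \left(-2\right) \frac{221}{5} = - \frac{442}{5}$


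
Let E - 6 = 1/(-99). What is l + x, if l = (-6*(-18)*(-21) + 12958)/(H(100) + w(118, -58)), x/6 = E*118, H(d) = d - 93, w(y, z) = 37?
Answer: 295931/66 ≈ 4483.8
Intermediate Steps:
E = 593/99 (E = 6 + 1/(-99) = 6 - 1/99 = 593/99 ≈ 5.9899)
H(d) = -93 + d
x = 139948/33 (x = 6*((593/99)*118) = 6*(69974/99) = 139948/33 ≈ 4240.9)
l = 5345/22 (l = (-6*(-18)*(-21) + 12958)/((-93 + 100) + 37) = (108*(-21) + 12958)/(7 + 37) = (-2268 + 12958)/44 = 10690*(1/44) = 5345/22 ≈ 242.95)
l + x = 5345/22 + 139948/33 = 295931/66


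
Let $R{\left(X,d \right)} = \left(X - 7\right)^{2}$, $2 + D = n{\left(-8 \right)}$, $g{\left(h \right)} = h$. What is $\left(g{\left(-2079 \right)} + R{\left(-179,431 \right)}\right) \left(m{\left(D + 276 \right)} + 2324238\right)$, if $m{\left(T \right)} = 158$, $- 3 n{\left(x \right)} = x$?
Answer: $75582384732$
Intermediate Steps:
$n{\left(x \right)} = - \frac{x}{3}$
$D = \frac{2}{3}$ ($D = -2 - - \frac{8}{3} = -2 + \frac{8}{3} = \frac{2}{3} \approx 0.66667$)
$R{\left(X,d \right)} = \left(-7 + X\right)^{2}$
$\left(g{\left(-2079 \right)} + R{\left(-179,431 \right)}\right) \left(m{\left(D + 276 \right)} + 2324238\right) = \left(-2079 + \left(-7 - 179\right)^{2}\right) \left(158 + 2324238\right) = \left(-2079 + \left(-186\right)^{2}\right) 2324396 = \left(-2079 + 34596\right) 2324396 = 32517 \cdot 2324396 = 75582384732$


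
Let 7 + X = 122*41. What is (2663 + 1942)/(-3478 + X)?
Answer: 4605/1517 ≈ 3.0356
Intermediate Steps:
X = 4995 (X = -7 + 122*41 = -7 + 5002 = 4995)
(2663 + 1942)/(-3478 + X) = (2663 + 1942)/(-3478 + 4995) = 4605/1517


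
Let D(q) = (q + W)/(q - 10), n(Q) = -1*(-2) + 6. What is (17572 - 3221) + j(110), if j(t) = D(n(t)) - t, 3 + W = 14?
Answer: 28463/2 ≈ 14232.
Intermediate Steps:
W = 11 (W = -3 + 14 = 11)
n(Q) = 8 (n(Q) = 2 + 6 = 8)
D(q) = (11 + q)/(-10 + q) (D(q) = (q + 11)/(q - 10) = (11 + q)/(-10 + q))
j(t) = -19/2 - t (j(t) = (11 + 8)/(-10 + 8) - t = 19/(-2) - t = -½*19 - t = -19/2 - t)
(17572 - 3221) + j(110) = (17572 - 3221) + (-19/2 - 1*110) = 14351 + (-19/2 - 110) = 14351 - 239/2 = 28463/2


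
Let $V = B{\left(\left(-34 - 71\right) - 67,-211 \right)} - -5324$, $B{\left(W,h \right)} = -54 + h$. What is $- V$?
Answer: $-5059$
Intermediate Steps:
$V = 5059$ ($V = \left(-54 - 211\right) - -5324 = -265 + 5324 = 5059$)
$- V = \left(-1\right) 5059 = -5059$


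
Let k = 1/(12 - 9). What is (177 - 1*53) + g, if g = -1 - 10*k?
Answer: 359/3 ≈ 119.67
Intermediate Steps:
k = ⅓ (k = 1/3 = ⅓ ≈ 0.33333)
g = -13/3 (g = -1 - 10*⅓ = -1 - 10/3 = -13/3 ≈ -4.3333)
(177 - 1*53) + g = (177 - 1*53) - 13/3 = (177 - 53) - 13/3 = 124 - 13/3 = 359/3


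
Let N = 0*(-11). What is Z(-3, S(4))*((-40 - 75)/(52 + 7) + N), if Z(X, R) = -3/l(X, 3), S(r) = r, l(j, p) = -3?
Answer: -115/59 ≈ -1.9492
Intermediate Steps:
N = 0
Z(X, R) = 1 (Z(X, R) = -3/(-3) = -3*(-⅓) = 1)
Z(-3, S(4))*((-40 - 75)/(52 + 7) + N) = 1*((-40 - 75)/(52 + 7) + 0) = 1*(-115/59 + 0) = 1*(-115/59) = -115/59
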